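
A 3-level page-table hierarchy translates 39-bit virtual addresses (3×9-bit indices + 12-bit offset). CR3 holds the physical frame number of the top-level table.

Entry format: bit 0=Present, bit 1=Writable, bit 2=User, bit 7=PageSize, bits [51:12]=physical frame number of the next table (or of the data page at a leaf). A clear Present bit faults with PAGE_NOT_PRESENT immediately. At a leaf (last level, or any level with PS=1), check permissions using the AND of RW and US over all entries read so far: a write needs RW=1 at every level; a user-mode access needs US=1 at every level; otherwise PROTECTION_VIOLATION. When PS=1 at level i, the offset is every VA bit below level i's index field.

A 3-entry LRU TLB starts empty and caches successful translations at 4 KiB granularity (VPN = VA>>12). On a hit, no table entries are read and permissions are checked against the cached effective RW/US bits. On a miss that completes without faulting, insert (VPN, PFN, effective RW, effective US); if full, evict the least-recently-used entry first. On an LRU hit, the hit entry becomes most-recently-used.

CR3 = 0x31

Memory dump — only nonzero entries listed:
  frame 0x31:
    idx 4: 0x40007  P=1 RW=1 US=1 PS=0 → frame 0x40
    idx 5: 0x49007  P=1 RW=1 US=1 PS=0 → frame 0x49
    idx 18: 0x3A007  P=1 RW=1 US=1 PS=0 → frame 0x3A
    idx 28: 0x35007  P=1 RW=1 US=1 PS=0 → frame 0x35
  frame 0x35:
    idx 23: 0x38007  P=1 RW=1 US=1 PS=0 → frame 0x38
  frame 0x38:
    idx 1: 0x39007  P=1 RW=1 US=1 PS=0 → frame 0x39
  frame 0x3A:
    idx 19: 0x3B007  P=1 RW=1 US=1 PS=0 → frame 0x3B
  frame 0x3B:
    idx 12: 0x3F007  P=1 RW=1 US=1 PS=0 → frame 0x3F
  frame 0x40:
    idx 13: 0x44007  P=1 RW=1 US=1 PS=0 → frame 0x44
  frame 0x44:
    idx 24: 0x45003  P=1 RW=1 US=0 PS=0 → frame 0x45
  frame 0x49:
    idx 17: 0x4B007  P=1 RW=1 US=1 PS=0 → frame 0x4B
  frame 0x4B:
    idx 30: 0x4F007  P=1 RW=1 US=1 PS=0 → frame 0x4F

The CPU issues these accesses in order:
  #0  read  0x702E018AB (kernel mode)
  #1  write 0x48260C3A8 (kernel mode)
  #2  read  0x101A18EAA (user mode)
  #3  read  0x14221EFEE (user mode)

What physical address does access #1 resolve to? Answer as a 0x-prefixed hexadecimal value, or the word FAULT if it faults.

Walk each access:
#0 VA=0x702E018AB (r,kernel):
  L0: frame=0x31 idx=28 entry=0x35007 [P=1 RW=1 US=1 PS=0]
  L1: frame=0x35 idx=23 entry=0x38007 [P=1 RW=1 US=1 PS=0]
  L2: frame=0x38 idx=1 entry=0x39007 [P=1 RW=1 US=1 PS=0]
  → PA=0x398AB  (3 entries read)
#1 VA=0x48260C3A8 (w,kernel):
  L0: frame=0x31 idx=18 entry=0x3A007 [P=1 RW=1 US=1 PS=0]
  L1: frame=0x3A idx=19 entry=0x3B007 [P=1 RW=1 US=1 PS=0]
  L2: frame=0x3B idx=12 entry=0x3F007 [P=1 RW=1 US=1 PS=0]
  → PA=0x3F3A8  (3 entries read)
#2 VA=0x101A18EAA (r,user):
  L0: frame=0x31 idx=4 entry=0x40007 [P=1 RW=1 US=1 PS=0]
  L1: frame=0x40 idx=13 entry=0x44007 [P=1 RW=1 US=1 PS=0]
  L2: frame=0x44 idx=24 entry=0x45003 [P=1 RW=1 US=0 PS=0]
  ✗ PROTECTION_VIOLATION  [3 reads]
#3 VA=0x14221EFEE (r,user):
  L0: frame=0x31 idx=5 entry=0x49007 [P=1 RW=1 US=1 PS=0]
  L1: frame=0x49 idx=17 entry=0x4B007 [P=1 RW=1 US=1 PS=0]
  L2: frame=0x4B idx=30 entry=0x4F007 [P=1 RW=1 US=1 PS=0]
  → PA=0x4FFEE  (3 entries read)

Access #1 PA: 0x3F3A8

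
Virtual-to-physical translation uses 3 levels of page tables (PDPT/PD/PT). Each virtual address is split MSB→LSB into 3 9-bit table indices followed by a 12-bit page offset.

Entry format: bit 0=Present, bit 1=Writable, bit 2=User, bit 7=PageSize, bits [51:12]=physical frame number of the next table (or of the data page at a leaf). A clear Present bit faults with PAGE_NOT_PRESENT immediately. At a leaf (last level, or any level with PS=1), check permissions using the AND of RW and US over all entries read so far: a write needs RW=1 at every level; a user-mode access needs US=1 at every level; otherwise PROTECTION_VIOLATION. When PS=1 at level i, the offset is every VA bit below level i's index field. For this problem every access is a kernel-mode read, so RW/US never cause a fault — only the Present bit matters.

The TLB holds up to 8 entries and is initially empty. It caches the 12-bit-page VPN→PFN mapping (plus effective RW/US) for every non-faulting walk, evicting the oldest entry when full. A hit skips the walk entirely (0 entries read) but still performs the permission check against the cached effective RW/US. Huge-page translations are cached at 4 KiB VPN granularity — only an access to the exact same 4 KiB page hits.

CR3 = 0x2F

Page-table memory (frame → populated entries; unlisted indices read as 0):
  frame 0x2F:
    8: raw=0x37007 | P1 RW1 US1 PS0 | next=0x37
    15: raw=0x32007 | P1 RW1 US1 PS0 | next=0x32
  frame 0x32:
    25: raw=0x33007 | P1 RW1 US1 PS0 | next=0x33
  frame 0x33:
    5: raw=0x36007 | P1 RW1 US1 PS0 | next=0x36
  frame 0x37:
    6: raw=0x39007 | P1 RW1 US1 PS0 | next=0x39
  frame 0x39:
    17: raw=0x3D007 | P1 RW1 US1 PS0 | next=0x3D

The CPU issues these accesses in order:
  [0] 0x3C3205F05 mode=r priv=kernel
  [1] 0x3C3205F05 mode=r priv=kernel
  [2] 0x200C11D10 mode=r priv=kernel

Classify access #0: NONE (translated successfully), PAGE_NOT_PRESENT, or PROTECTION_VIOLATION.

Walk each access:
#0 VA=0x3C3205F05 (r,kernel):
  L0: frame=0x2F idx=15 entry=0x32007 [P=1 RW=1 US=1 PS=0]
  L1: frame=0x32 idx=25 entry=0x33007 [P=1 RW=1 US=1 PS=0]
  L2: frame=0x33 idx=5 entry=0x36007 [P=1 RW=1 US=1 PS=0]
  ⇒ phys 0x36F05  [3 reads]
#1 VA=0x3C3205F05 (r,kernel):
  TLB hit vpn=0x3C3205 → PA=0x36F05
#2 VA=0x200C11D10 (r,kernel):
  L0: frame=0x2F idx=8 entry=0x37007 [P=1 RW=1 US=1 PS=0]
  L1: frame=0x37 idx=6 entry=0x39007 [P=1 RW=1 US=1 PS=0]
  L2: frame=0x39 idx=17 entry=0x3D007 [P=1 RW=1 US=1 PS=0]
  ⇒ phys 0x3DD10  [3 reads]

Access #0 fault: NONE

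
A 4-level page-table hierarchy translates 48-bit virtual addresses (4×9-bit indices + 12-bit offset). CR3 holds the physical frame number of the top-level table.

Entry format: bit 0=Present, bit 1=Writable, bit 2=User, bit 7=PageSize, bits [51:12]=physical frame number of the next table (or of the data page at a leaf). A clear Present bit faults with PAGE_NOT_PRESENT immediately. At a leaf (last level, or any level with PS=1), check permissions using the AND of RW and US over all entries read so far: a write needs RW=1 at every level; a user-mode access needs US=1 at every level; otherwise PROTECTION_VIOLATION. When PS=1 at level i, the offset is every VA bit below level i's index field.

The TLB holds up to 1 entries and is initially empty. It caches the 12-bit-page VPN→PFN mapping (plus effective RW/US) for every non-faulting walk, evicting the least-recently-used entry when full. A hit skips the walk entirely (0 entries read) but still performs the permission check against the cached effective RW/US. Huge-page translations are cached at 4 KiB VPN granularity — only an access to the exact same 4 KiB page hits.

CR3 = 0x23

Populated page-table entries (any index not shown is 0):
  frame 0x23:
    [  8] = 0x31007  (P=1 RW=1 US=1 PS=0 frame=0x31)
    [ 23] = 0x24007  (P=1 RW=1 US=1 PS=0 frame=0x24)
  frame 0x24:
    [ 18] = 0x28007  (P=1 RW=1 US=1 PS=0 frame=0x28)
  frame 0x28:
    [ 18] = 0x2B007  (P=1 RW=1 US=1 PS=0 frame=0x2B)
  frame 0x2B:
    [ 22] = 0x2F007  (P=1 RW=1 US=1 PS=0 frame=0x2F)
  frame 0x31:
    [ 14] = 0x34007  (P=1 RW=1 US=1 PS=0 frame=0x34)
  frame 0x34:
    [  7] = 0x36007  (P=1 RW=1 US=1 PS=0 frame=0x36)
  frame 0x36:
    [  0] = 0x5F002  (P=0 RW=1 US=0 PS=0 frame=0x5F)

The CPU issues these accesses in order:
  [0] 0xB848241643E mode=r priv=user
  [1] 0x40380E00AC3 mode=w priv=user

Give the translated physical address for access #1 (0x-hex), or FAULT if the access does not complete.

Walk each access:
#0 VA=0xB848241643E (r,user):
  lvl0: tbl 0x23, slot 23 ⇒ 0x24007 (P1/RW1/US1/PS0)
  lvl1: tbl 0x24, slot 18 ⇒ 0x28007 (P1/RW1/US1/PS0)
  lvl2: tbl 0x28, slot 18 ⇒ 0x2B007 (P1/RW1/US1/PS0)
  lvl3: tbl 0x2B, slot 22 ⇒ 0x2F007 (P1/RW1/US1/PS0)
  ⇒ phys 0x2F43E  [4 reads]
#1 VA=0x40380E00AC3 (w,user):
  lvl0: tbl 0x23, slot 8 ⇒ 0x31007 (P1/RW1/US1/PS0)
  lvl1: tbl 0x31, slot 14 ⇒ 0x34007 (P1/RW1/US1/PS0)
  lvl2: tbl 0x34, slot 7 ⇒ 0x36007 (P1/RW1/US1/PS0)
  lvl3: tbl 0x36, slot 0 ⇒ 0x5F002 (P0/RW1/US0/PS0)
  ⇒ fault: PAGE_NOT_PRESENT  — 4 lookups

Access #1 PA: FAULT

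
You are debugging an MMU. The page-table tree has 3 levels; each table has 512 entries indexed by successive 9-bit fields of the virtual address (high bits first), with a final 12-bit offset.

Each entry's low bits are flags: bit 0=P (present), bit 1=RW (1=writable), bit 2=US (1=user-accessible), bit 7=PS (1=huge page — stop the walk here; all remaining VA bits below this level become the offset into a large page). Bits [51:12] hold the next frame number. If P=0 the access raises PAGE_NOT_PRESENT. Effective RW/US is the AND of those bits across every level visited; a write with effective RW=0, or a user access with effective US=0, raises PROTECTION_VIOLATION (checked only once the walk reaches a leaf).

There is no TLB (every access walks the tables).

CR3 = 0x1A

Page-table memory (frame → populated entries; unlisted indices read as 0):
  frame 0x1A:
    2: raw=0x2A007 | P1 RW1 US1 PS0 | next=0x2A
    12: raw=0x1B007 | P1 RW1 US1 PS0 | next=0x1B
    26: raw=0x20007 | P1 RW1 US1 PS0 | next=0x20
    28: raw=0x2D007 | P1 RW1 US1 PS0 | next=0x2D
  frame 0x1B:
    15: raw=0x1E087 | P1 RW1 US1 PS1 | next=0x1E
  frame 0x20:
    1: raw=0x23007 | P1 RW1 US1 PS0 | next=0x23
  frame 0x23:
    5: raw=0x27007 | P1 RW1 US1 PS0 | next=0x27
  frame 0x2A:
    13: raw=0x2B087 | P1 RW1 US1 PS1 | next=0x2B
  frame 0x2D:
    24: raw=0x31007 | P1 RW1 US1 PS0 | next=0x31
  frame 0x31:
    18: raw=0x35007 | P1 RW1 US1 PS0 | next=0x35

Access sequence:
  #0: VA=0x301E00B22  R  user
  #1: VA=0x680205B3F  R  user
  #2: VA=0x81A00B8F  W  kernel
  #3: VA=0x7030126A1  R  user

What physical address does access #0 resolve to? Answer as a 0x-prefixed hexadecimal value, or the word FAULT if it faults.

Per-access translation:
#0 VA=0x301E00B22 (r,user):
  L0: frame=0x1A idx=12 entry=0x1B007 [P=1 RW=1 US=1 PS=0]
  L1: frame=0x1B idx=15 entry=0x1E087 [P=1 RW=1 US=1 PS=1]
  → PA=0x1EB22 (huge @L1)  (2 entries read)
#1 VA=0x680205B3F (r,user):
  L0: frame=0x1A idx=26 entry=0x20007 [P=1 RW=1 US=1 PS=0]
  L1: frame=0x20 idx=1 entry=0x23007 [P=1 RW=1 US=1 PS=0]
  L2: frame=0x23 idx=5 entry=0x27007 [P=1 RW=1 US=1 PS=0]
  → PA=0x27B3F  (3 entries read)
#2 VA=0x81A00B8F (w,kernel):
  L0: frame=0x1A idx=2 entry=0x2A007 [P=1 RW=1 US=1 PS=0]
  L1: frame=0x2A idx=13 entry=0x2B087 [P=1 RW=1 US=1 PS=1]
  → PA=0x2BB8F (huge @L1)  (2 entries read)
#3 VA=0x7030126A1 (r,user):
  L0: frame=0x1A idx=28 entry=0x2D007 [P=1 RW=1 US=1 PS=0]
  L1: frame=0x2D idx=24 entry=0x31007 [P=1 RW=1 US=1 PS=0]
  L2: frame=0x31 idx=18 entry=0x35007 [P=1 RW=1 US=1 PS=0]
  → PA=0x356A1  (3 entries read)

Access #0 PA: 0x1EB22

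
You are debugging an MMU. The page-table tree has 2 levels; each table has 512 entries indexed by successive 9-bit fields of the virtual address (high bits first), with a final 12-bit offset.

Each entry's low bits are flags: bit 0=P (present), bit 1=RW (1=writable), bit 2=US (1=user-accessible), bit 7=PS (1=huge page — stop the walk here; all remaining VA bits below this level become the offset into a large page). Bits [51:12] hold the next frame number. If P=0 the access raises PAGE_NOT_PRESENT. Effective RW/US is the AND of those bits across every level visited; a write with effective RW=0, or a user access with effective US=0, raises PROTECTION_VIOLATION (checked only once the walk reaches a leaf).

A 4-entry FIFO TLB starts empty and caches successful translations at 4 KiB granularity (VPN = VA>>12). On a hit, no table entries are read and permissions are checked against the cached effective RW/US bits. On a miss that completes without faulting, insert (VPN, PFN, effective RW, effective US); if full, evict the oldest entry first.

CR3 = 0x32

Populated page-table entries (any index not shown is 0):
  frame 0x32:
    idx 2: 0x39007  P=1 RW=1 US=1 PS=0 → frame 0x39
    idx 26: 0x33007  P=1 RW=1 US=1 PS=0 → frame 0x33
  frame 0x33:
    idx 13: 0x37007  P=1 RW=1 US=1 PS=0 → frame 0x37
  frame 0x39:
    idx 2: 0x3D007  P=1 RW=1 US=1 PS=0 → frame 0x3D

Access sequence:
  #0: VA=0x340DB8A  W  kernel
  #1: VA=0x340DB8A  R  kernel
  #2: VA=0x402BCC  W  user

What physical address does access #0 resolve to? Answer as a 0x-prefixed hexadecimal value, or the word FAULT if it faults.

Per-access translation:
#0 VA=0x340DB8A (w,kernel):
  [0] read 0x32 idx=26: raw=0x33007 flags P=1 W=1 U=1 S=0
  [1] read 0x33 idx=13: raw=0x37007 flags P=1 W=1 U=1 S=0
  ✓ 0x37B8A  — 2 lookups
#1 VA=0x340DB8A (r,kernel):
  TLB hit vpn=0x340D → PA=0x37B8A
#2 VA=0x402BCC (w,user):
  [0] read 0x32 idx=2: raw=0x39007 flags P=1 W=1 U=1 S=0
  [1] read 0x39 idx=2: raw=0x3D007 flags P=1 W=1 U=1 S=0
  ✓ 0x3DBCC  — 2 lookups

Access #0 PA: 0x37B8A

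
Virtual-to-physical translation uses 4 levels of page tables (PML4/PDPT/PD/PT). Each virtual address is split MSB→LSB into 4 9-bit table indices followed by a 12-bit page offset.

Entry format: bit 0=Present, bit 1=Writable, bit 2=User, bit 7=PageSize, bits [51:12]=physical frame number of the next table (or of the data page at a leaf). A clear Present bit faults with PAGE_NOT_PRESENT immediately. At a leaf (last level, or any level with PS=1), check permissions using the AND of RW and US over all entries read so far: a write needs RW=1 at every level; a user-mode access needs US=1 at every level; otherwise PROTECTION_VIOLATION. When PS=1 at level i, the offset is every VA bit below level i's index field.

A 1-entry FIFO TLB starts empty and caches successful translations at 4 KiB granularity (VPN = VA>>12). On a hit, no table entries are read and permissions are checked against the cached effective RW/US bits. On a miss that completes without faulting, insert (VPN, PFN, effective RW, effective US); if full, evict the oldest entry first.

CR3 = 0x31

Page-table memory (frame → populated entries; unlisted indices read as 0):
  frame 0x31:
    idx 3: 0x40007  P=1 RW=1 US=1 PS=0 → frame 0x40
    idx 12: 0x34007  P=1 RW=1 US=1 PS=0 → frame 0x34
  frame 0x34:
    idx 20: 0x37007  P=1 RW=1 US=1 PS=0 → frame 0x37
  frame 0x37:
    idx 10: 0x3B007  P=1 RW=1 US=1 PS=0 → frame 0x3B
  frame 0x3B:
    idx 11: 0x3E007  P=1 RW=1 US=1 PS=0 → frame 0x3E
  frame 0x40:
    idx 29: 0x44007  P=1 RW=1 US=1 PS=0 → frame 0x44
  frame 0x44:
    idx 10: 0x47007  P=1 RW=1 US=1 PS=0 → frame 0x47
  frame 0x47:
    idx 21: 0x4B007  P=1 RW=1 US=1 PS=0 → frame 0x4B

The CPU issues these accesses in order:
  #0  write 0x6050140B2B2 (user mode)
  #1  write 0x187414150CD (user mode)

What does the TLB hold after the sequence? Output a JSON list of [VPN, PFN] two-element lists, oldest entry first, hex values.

Trace:
#0 VA=0x6050140B2B2 (w,user):
  L0: frame=0x31 idx=12 entry=0x34007 [P=1 RW=1 US=1 PS=0]
  L1: frame=0x34 idx=20 entry=0x37007 [P=1 RW=1 US=1 PS=0]
  L2: frame=0x37 idx=10 entry=0x3B007 [P=1 RW=1 US=1 PS=0]
  L3: frame=0x3B idx=11 entry=0x3E007 [P=1 RW=1 US=1 PS=0]
  ✓ 0x3E2B2  — 4 lookups
#1 VA=0x187414150CD (w,user):
  L0: frame=0x31 idx=3 entry=0x40007 [P=1 RW=1 US=1 PS=0]
  L1: frame=0x40 idx=29 entry=0x44007 [P=1 RW=1 US=1 PS=0]
  L2: frame=0x44 idx=10 entry=0x47007 [P=1 RW=1 US=1 PS=0]
  L3: frame=0x47 idx=21 entry=0x4B007 [P=1 RW=1 US=1 PS=0]
  ✓ 0x4B0CD  — 4 lookups

TLB: [["0x18741415", "0x4B"]]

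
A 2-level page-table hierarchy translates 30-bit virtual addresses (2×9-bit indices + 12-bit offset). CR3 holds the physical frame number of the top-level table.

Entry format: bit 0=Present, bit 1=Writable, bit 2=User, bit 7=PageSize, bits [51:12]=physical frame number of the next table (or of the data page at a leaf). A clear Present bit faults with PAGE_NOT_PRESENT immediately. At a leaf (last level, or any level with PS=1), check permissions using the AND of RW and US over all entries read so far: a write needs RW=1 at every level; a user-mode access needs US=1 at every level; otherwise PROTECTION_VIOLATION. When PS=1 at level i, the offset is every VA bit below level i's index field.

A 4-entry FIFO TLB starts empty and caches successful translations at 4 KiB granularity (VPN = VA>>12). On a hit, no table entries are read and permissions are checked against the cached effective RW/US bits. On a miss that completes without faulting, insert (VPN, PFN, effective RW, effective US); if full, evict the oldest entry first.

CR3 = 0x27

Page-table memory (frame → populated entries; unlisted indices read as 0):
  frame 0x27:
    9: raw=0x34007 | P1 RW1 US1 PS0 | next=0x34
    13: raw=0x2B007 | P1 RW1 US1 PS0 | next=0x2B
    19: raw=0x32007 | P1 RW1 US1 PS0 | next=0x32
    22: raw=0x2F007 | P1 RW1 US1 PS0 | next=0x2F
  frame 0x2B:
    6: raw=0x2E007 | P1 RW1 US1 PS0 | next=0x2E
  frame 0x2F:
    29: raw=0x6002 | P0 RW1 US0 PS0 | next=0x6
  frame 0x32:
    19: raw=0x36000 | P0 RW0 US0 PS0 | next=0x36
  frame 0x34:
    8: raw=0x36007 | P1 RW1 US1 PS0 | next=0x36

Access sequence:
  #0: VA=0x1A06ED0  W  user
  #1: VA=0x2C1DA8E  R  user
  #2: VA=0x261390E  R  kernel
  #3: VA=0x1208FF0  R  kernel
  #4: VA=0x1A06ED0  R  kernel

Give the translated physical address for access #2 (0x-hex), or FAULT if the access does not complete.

Walk each access:
#0 VA=0x1A06ED0 (w,user):
  L0: frame=0x27 idx=13 entry=0x2B007 [P=1 RW=1 US=1 PS=0]
  L1: frame=0x2B idx=6 entry=0x2E007 [P=1 RW=1 US=1 PS=0]
  ⇒ phys 0x2EED0  [2 reads]
#1 VA=0x2C1DA8E (r,user):
  L0: frame=0x27 idx=22 entry=0x2F007 [P=1 RW=1 US=1 PS=0]
  L1: frame=0x2F idx=29 entry=0x6002 [P=0 RW=1 US=0 PS=0]
  → PAGE_NOT_PRESENT  (2 entries read)
#2 VA=0x261390E (r,kernel):
  L0: frame=0x27 idx=19 entry=0x32007 [P=1 RW=1 US=1 PS=0]
  L1: frame=0x32 idx=19 entry=0x36000 [P=0 RW=0 US=0 PS=0]
  → PAGE_NOT_PRESENT  (2 entries read)
#3 VA=0x1208FF0 (r,kernel):
  L0: frame=0x27 idx=9 entry=0x34007 [P=1 RW=1 US=1 PS=0]
  L1: frame=0x34 idx=8 entry=0x36007 [P=1 RW=1 US=1 PS=0]
  ⇒ phys 0x36FF0  [2 reads]
#4 VA=0x1A06ED0 (r,kernel):
  TLB hit vpn=0x1A06 → PA=0x2EED0

Access #2 PA: FAULT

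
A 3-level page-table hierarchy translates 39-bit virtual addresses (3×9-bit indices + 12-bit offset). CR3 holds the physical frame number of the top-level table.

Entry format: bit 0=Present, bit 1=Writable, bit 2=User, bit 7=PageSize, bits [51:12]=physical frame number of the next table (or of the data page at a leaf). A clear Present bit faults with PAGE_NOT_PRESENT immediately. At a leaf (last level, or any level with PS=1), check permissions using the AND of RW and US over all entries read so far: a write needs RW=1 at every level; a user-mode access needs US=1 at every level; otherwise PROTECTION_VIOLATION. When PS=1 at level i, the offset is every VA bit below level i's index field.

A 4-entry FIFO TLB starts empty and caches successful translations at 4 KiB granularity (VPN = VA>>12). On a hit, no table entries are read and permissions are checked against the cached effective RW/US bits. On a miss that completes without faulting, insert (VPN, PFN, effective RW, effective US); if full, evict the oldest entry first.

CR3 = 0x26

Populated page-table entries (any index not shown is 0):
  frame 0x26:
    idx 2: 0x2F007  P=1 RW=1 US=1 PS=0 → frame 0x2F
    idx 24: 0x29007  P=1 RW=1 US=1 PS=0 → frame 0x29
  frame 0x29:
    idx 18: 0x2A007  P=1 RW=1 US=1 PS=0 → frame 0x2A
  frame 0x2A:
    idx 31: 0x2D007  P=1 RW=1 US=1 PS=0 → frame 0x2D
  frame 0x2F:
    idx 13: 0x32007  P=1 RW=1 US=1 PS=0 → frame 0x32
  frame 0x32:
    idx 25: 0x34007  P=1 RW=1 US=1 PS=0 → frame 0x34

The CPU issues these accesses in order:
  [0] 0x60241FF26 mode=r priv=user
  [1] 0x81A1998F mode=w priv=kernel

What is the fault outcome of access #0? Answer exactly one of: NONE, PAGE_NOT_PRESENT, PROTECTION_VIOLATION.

Per-access translation:
#0 VA=0x60241FF26 (r,user):
  L0: frame=0x26 idx=24 entry=0x29007 [P=1 RW=1 US=1 PS=0]
  L1: frame=0x29 idx=18 entry=0x2A007 [P=1 RW=1 US=1 PS=0]
  L2: frame=0x2A idx=31 entry=0x2D007 [P=1 RW=1 US=1 PS=0]
  ⇒ phys 0x2DF26  [3 reads]
#1 VA=0x81A1998F (w,kernel):
  L0: frame=0x26 idx=2 entry=0x2F007 [P=1 RW=1 US=1 PS=0]
  L1: frame=0x2F idx=13 entry=0x32007 [P=1 RW=1 US=1 PS=0]
  L2: frame=0x32 idx=25 entry=0x34007 [P=1 RW=1 US=1 PS=0]
  ⇒ phys 0x3498F  [3 reads]

Access #0 fault: NONE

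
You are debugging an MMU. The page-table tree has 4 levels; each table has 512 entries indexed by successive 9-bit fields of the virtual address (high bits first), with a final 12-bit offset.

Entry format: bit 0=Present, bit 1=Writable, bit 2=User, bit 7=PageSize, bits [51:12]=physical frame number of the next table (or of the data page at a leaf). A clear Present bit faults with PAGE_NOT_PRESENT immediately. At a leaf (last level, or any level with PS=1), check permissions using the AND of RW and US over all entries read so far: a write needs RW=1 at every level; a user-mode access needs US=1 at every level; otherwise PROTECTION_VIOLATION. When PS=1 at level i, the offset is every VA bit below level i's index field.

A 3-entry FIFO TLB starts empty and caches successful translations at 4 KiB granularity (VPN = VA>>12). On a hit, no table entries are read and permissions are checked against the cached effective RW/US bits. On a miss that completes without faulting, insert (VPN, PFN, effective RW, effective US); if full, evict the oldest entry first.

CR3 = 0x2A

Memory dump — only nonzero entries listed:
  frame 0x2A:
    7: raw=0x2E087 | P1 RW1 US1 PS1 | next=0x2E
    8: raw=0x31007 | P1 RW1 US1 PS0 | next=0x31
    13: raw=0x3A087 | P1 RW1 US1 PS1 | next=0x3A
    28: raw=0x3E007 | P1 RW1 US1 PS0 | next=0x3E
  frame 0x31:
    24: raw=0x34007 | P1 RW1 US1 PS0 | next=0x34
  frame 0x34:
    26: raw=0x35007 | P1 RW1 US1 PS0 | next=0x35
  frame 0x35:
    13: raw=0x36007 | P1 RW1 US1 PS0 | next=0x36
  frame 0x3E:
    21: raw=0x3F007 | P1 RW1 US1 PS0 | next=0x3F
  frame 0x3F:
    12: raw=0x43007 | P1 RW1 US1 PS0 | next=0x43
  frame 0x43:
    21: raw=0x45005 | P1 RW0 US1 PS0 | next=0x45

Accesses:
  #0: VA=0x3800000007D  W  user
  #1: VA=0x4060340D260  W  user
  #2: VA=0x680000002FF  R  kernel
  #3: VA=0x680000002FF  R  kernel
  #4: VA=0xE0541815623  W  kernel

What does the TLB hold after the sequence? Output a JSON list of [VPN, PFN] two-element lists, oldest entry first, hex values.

Walk each access:
#0 VA=0x3800000007D (w,user):
  lvl0: tbl 0x2A, slot 7 ⇒ 0x2E087 (P1/RW1/US1/PS1)
  → PA=0x2E07D (huge @L0)  (1 entries read)
#1 VA=0x4060340D260 (w,user):
  lvl0: tbl 0x2A, slot 8 ⇒ 0x31007 (P1/RW1/US1/PS0)
  lvl1: tbl 0x31, slot 24 ⇒ 0x34007 (P1/RW1/US1/PS0)
  lvl2: tbl 0x34, slot 26 ⇒ 0x35007 (P1/RW1/US1/PS0)
  lvl3: tbl 0x35, slot 13 ⇒ 0x36007 (P1/RW1/US1/PS0)
  → PA=0x36260  (4 entries read)
#2 VA=0x680000002FF (r,kernel):
  lvl0: tbl 0x2A, slot 13 ⇒ 0x3A087 (P1/RW1/US1/PS1)
  → PA=0x3A2FF (huge @L0)  (1 entries read)
#3 VA=0x680000002FF (r,kernel):
  TLB hit vpn=0x68000000 → PA=0x3A2FF
#4 VA=0xE0541815623 (w,kernel):
  lvl0: tbl 0x2A, slot 28 ⇒ 0x3E007 (P1/RW1/US1/PS0)
  lvl1: tbl 0x3E, slot 21 ⇒ 0x3F007 (P1/RW1/US1/PS0)
  lvl2: tbl 0x3F, slot 12 ⇒ 0x43007 (P1/RW1/US1/PS0)
  lvl3: tbl 0x43, slot 21 ⇒ 0x45005 (P1/RW0/US1/PS0)
  → PROTECTION_VIOLATION  (4 entries read)

TLB: [["0x38000000", "0x2E"], ["0x4060340D", "0x36"], ["0x68000000", "0x3A"]]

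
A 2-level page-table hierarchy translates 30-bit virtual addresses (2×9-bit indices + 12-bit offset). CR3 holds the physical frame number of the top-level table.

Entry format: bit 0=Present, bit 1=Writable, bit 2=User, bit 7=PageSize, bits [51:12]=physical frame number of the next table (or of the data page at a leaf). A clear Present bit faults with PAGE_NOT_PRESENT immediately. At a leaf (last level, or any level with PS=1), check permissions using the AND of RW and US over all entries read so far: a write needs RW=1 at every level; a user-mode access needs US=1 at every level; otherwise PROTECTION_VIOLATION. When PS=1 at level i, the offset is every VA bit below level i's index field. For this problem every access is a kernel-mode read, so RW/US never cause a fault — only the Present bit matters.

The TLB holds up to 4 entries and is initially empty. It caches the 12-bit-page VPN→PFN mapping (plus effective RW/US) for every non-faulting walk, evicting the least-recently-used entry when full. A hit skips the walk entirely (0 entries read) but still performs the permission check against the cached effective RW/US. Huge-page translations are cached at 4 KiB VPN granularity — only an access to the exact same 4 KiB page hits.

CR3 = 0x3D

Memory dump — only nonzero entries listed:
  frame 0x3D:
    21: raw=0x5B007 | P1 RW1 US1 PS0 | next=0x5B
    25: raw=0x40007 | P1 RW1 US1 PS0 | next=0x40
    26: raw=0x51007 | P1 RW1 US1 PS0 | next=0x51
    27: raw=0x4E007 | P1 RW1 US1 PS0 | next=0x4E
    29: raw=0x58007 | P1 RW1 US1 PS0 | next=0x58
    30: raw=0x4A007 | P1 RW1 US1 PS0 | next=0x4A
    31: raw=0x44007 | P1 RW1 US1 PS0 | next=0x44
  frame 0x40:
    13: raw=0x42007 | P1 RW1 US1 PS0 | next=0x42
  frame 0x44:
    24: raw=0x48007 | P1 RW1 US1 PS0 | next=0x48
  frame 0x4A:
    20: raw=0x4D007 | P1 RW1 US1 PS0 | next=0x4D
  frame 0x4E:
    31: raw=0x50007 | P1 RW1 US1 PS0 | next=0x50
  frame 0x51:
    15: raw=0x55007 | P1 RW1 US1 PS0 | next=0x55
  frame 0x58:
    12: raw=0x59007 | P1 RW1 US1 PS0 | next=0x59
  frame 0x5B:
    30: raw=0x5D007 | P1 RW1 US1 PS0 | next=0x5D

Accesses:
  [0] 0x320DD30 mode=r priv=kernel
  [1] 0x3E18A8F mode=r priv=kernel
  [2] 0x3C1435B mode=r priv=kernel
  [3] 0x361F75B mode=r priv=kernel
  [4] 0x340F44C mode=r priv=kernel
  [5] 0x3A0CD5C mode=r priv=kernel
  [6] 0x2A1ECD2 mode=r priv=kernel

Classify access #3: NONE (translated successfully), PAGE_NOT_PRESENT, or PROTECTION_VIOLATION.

Walk each access:
#0 VA=0x320DD30 (r,kernel):
  L0 @0x3D[25] → 0x40007  P=1,RW=1,US=1,PS=0
  L1 @0x40[13] → 0x42007  P=1,RW=1,US=1,PS=0
  ⇒ phys 0x42D30  [2 reads]
#1 VA=0x3E18A8F (r,kernel):
  L0 @0x3D[31] → 0x44007  P=1,RW=1,US=1,PS=0
  L1 @0x44[24] → 0x48007  P=1,RW=1,US=1,PS=0
  ⇒ phys 0x48A8F  [2 reads]
#2 VA=0x3C1435B (r,kernel):
  L0 @0x3D[30] → 0x4A007  P=1,RW=1,US=1,PS=0
  L1 @0x4A[20] → 0x4D007  P=1,RW=1,US=1,PS=0
  ⇒ phys 0x4D35B  [2 reads]
#3 VA=0x361F75B (r,kernel):
  L0 @0x3D[27] → 0x4E007  P=1,RW=1,US=1,PS=0
  L1 @0x4E[31] → 0x50007  P=1,RW=1,US=1,PS=0
  ⇒ phys 0x5075B  [2 reads]
#4 VA=0x340F44C (r,kernel):
  L0 @0x3D[26] → 0x51007  P=1,RW=1,US=1,PS=0
  L1 @0x51[15] → 0x55007  P=1,RW=1,US=1,PS=0
  ⇒ phys 0x5544C  [2 reads]
#5 VA=0x3A0CD5C (r,kernel):
  L0 @0x3D[29] → 0x58007  P=1,RW=1,US=1,PS=0
  L1 @0x58[12] → 0x59007  P=1,RW=1,US=1,PS=0
  ⇒ phys 0x59D5C  [2 reads]
#6 VA=0x2A1ECD2 (r,kernel):
  L0 @0x3D[21] → 0x5B007  P=1,RW=1,US=1,PS=0
  L1 @0x5B[30] → 0x5D007  P=1,RW=1,US=1,PS=0
  ⇒ phys 0x5DCD2  [2 reads]

Access #3 fault: NONE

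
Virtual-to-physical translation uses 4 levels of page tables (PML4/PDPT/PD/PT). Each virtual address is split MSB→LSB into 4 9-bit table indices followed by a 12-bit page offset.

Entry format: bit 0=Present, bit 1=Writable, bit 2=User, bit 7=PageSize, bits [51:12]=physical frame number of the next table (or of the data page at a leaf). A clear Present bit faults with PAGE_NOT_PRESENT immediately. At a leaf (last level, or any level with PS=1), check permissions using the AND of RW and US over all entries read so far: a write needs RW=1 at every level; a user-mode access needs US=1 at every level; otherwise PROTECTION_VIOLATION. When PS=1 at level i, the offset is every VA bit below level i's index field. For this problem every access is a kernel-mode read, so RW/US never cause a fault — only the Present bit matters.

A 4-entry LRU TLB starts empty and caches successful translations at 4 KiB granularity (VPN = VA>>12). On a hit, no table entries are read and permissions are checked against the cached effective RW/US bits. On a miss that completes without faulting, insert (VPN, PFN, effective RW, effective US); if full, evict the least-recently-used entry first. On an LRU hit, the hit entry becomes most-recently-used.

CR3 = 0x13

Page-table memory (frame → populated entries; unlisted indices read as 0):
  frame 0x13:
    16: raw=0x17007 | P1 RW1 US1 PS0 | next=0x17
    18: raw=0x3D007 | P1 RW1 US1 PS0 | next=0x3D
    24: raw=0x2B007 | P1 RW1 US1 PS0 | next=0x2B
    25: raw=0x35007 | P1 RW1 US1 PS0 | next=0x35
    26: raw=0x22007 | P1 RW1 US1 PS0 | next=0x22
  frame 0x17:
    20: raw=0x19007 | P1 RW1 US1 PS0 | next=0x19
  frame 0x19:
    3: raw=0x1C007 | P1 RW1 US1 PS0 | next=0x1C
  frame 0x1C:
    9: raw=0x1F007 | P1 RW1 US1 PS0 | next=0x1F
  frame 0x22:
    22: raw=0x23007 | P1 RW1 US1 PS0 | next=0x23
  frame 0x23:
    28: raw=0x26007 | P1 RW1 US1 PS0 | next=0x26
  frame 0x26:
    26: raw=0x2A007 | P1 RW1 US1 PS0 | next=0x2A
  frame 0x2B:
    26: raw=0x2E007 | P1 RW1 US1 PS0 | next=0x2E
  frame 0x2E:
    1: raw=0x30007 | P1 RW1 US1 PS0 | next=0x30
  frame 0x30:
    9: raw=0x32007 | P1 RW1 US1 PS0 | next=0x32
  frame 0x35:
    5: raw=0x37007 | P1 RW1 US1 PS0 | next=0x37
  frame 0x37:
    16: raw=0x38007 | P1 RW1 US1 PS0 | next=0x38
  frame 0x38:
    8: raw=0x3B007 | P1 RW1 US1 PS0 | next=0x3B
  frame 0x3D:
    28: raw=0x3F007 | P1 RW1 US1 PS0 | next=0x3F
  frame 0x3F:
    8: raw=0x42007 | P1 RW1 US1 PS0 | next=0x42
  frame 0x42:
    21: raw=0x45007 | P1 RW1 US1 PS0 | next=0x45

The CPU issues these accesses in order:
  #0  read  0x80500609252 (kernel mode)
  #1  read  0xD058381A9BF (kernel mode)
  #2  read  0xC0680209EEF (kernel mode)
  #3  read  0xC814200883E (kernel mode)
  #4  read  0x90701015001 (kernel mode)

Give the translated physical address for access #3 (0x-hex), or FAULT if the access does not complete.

Trace:
#0 VA=0x80500609252 (r,kernel):
  lvl0: tbl 0x13, slot 16 ⇒ 0x17007 (P1/RW1/US1/PS0)
  lvl1: tbl 0x17, slot 20 ⇒ 0x19007 (P1/RW1/US1/PS0)
  lvl2: tbl 0x19, slot 3 ⇒ 0x1C007 (P1/RW1/US1/PS0)
  lvl3: tbl 0x1C, slot 9 ⇒ 0x1F007 (P1/RW1/US1/PS0)
  ✓ 0x1F252  — 4 lookups
#1 VA=0xD058381A9BF (r,kernel):
  lvl0: tbl 0x13, slot 26 ⇒ 0x22007 (P1/RW1/US1/PS0)
  lvl1: tbl 0x22, slot 22 ⇒ 0x23007 (P1/RW1/US1/PS0)
  lvl2: tbl 0x23, slot 28 ⇒ 0x26007 (P1/RW1/US1/PS0)
  lvl3: tbl 0x26, slot 26 ⇒ 0x2A007 (P1/RW1/US1/PS0)
  ✓ 0x2A9BF  — 4 lookups
#2 VA=0xC0680209EEF (r,kernel):
  lvl0: tbl 0x13, slot 24 ⇒ 0x2B007 (P1/RW1/US1/PS0)
  lvl1: tbl 0x2B, slot 26 ⇒ 0x2E007 (P1/RW1/US1/PS0)
  lvl2: tbl 0x2E, slot 1 ⇒ 0x30007 (P1/RW1/US1/PS0)
  lvl3: tbl 0x30, slot 9 ⇒ 0x32007 (P1/RW1/US1/PS0)
  ✓ 0x32EEF  — 4 lookups
#3 VA=0xC814200883E (r,kernel):
  lvl0: tbl 0x13, slot 25 ⇒ 0x35007 (P1/RW1/US1/PS0)
  lvl1: tbl 0x35, slot 5 ⇒ 0x37007 (P1/RW1/US1/PS0)
  lvl2: tbl 0x37, slot 16 ⇒ 0x38007 (P1/RW1/US1/PS0)
  lvl3: tbl 0x38, slot 8 ⇒ 0x3B007 (P1/RW1/US1/PS0)
  ✓ 0x3B83E  — 4 lookups
#4 VA=0x90701015001 (r,kernel):
  lvl0: tbl 0x13, slot 18 ⇒ 0x3D007 (P1/RW1/US1/PS0)
  lvl1: tbl 0x3D, slot 28 ⇒ 0x3F007 (P1/RW1/US1/PS0)
  lvl2: tbl 0x3F, slot 8 ⇒ 0x42007 (P1/RW1/US1/PS0)
  lvl3: tbl 0x42, slot 21 ⇒ 0x45007 (P1/RW1/US1/PS0)
  ✓ 0x45001  — 4 lookups

Access #3 PA: 0x3B83E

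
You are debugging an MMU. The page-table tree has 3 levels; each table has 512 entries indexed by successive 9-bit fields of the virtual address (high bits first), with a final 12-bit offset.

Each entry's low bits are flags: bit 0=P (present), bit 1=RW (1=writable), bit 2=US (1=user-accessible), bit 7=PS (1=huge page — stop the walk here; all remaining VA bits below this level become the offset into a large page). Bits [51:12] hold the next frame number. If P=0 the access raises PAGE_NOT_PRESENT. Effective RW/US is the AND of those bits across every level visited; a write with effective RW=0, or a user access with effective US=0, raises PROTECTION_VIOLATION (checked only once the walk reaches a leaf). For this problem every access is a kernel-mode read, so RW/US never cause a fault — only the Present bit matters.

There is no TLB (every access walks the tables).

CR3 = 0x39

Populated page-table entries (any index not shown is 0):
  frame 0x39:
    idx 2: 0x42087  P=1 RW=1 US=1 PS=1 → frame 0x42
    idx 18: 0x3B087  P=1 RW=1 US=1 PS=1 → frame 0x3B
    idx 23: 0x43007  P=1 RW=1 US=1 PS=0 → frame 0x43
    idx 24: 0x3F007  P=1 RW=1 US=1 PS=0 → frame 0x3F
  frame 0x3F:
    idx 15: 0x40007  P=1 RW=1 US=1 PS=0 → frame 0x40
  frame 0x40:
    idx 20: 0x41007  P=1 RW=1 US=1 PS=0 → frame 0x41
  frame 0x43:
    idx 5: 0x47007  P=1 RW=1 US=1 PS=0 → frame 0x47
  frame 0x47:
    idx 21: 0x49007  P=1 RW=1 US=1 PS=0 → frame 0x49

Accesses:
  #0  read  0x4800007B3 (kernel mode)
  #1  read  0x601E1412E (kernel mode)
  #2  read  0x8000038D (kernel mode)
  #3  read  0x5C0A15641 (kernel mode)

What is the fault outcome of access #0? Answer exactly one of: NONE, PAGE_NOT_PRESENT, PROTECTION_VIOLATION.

Per-access translation:
#0 VA=0x4800007B3 (r,kernel):
  L0 @0x39[18] → 0x3B087  P=1,RW=1,US=1,PS=1
  ⇒ phys 0x3B7B3 (huge @L0)  [1 reads]
#1 VA=0x601E1412E (r,kernel):
  L0 @0x39[24] → 0x3F007  P=1,RW=1,US=1,PS=0
  L1 @0x3F[15] → 0x40007  P=1,RW=1,US=1,PS=0
  L2 @0x40[20] → 0x41007  P=1,RW=1,US=1,PS=0
  ⇒ phys 0x4112E  [3 reads]
#2 VA=0x8000038D (r,kernel):
  L0 @0x39[2] → 0x42087  P=1,RW=1,US=1,PS=1
  ⇒ phys 0x4238D (huge @L0)  [1 reads]
#3 VA=0x5C0A15641 (r,kernel):
  L0 @0x39[23] → 0x43007  P=1,RW=1,US=1,PS=0
  L1 @0x43[5] → 0x47007  P=1,RW=1,US=1,PS=0
  L2 @0x47[21] → 0x49007  P=1,RW=1,US=1,PS=0
  ⇒ phys 0x49641  [3 reads]

Access #0 fault: NONE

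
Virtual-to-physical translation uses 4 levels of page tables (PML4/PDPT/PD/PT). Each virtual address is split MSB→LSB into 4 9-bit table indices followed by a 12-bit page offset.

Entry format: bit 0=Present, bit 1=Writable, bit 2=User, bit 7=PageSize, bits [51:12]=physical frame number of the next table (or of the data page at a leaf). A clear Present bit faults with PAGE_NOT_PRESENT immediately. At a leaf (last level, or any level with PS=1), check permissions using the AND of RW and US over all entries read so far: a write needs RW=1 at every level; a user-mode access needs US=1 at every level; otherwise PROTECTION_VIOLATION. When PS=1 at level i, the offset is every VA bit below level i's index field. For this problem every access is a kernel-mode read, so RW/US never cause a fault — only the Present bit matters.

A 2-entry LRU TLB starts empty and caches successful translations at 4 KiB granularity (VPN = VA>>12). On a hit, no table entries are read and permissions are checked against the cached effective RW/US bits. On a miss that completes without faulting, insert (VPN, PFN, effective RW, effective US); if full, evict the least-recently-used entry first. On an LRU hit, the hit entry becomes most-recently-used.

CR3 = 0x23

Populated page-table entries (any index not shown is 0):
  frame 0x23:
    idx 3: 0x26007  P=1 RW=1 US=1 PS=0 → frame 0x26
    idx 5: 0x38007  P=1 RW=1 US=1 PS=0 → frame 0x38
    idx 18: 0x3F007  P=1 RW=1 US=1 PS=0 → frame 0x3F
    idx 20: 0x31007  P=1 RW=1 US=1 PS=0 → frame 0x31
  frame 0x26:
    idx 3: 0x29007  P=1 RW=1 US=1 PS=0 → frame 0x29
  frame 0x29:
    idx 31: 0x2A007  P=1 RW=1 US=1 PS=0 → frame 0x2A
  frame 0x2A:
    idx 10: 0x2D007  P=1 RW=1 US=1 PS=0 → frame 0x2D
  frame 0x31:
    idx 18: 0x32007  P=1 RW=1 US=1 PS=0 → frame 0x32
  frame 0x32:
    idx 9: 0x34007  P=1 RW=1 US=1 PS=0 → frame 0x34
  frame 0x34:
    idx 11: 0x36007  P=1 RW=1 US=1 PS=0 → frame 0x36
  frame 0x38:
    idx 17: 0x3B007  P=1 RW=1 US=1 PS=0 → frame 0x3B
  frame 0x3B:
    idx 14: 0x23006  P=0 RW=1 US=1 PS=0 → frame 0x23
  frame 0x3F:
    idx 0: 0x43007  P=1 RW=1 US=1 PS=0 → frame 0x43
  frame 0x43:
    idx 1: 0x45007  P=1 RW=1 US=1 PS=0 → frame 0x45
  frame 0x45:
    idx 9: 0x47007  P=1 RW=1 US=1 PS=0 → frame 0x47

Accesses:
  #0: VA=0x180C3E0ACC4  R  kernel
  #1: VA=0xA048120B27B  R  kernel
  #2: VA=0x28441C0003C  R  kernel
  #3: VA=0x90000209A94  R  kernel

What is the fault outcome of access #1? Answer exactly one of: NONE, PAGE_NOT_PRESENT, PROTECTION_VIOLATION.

Trace:
#0 VA=0x180C3E0ACC4 (r,kernel):
  [0] read 0x23 idx=3: raw=0x26007 flags P=1 W=1 U=1 S=0
  [1] read 0x26 idx=3: raw=0x29007 flags P=1 W=1 U=1 S=0
  [2] read 0x29 idx=31: raw=0x2A007 flags P=1 W=1 U=1 S=0
  [3] read 0x2A idx=10: raw=0x2D007 flags P=1 W=1 U=1 S=0
  ✓ 0x2DCC4  — 4 lookups
#1 VA=0xA048120B27B (r,kernel):
  [0] read 0x23 idx=20: raw=0x31007 flags P=1 W=1 U=1 S=0
  [1] read 0x31 idx=18: raw=0x32007 flags P=1 W=1 U=1 S=0
  [2] read 0x32 idx=9: raw=0x34007 flags P=1 W=1 U=1 S=0
  [3] read 0x34 idx=11: raw=0x36007 flags P=1 W=1 U=1 S=0
  ✓ 0x3627B  — 4 lookups
#2 VA=0x28441C0003C (r,kernel):
  [0] read 0x23 idx=5: raw=0x38007 flags P=1 W=1 U=1 S=0
  [1] read 0x38 idx=17: raw=0x3B007 flags P=1 W=1 U=1 S=0
  [2] read 0x3B idx=14: raw=0x23006 flags P=0 W=1 U=1 S=0
  → PAGE_NOT_PRESENT  (3 entries read)
#3 VA=0x90000209A94 (r,kernel):
  [0] read 0x23 idx=18: raw=0x3F007 flags P=1 W=1 U=1 S=0
  [1] read 0x3F idx=0: raw=0x43007 flags P=1 W=1 U=1 S=0
  [2] read 0x43 idx=1: raw=0x45007 flags P=1 W=1 U=1 S=0
  [3] read 0x45 idx=9: raw=0x47007 flags P=1 W=1 U=1 S=0
  ✓ 0x47A94  — 4 lookups

Access #1 fault: NONE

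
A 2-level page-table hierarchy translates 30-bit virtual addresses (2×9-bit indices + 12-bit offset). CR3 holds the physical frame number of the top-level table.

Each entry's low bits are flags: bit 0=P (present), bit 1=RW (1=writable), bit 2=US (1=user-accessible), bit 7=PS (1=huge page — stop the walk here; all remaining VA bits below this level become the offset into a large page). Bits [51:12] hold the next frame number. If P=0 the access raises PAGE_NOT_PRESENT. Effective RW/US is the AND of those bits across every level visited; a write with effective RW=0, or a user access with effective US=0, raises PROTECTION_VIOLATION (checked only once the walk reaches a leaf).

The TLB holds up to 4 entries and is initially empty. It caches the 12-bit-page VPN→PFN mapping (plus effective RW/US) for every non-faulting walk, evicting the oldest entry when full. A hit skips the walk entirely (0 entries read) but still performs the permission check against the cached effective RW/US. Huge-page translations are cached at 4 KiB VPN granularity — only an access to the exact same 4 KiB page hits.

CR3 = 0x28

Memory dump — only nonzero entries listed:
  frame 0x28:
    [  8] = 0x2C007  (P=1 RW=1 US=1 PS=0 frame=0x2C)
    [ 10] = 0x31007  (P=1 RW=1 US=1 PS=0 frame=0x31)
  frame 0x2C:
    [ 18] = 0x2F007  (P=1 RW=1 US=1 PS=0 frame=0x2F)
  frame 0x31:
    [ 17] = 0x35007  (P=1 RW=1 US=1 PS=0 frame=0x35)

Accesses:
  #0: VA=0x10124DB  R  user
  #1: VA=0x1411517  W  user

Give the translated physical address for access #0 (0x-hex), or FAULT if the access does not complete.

Trace:
#0 VA=0x10124DB (r,user):
  L0: frame=0x28 idx=8 entry=0x2C007 [P=1 RW=1 US=1 PS=0]
  L1: frame=0x2C idx=18 entry=0x2F007 [P=1 RW=1 US=1 PS=0]
  ✓ 0x2F4DB  — 2 lookups
#1 VA=0x1411517 (w,user):
  L0: frame=0x28 idx=10 entry=0x31007 [P=1 RW=1 US=1 PS=0]
  L1: frame=0x31 idx=17 entry=0x35007 [P=1 RW=1 US=1 PS=0]
  ✓ 0x35517  — 2 lookups

Access #0 PA: 0x2F4DB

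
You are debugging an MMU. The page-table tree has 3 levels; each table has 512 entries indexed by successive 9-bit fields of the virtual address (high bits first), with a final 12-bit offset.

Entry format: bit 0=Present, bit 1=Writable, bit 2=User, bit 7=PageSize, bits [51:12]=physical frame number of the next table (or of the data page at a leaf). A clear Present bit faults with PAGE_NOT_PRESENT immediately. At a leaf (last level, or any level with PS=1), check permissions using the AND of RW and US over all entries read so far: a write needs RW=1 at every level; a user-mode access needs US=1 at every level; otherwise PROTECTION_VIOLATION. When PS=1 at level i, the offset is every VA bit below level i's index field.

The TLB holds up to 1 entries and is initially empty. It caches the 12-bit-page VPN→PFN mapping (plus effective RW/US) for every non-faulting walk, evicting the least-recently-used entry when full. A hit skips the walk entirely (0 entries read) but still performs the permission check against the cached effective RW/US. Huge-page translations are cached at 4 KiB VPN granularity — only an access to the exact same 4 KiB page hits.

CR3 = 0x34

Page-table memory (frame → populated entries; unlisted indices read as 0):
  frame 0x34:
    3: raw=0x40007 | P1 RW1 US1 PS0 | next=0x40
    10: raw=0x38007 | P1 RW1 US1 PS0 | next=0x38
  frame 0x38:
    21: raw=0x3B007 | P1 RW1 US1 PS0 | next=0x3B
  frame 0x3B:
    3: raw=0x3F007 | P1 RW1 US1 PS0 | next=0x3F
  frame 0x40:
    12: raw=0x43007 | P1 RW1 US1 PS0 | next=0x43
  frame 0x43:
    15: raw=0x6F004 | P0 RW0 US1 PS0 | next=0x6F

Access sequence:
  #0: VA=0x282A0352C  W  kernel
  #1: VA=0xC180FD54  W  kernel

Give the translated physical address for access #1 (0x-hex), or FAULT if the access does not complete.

Walk each access:
#0 VA=0x282A0352C (w,kernel):
  lvl0: tbl 0x34, slot 10 ⇒ 0x38007 (P1/RW1/US1/PS0)
  lvl1: tbl 0x38, slot 21 ⇒ 0x3B007 (P1/RW1/US1/PS0)
  lvl2: tbl 0x3B, slot 3 ⇒ 0x3F007 (P1/RW1/US1/PS0)
  ✓ 0x3F52C  — 3 lookups
#1 VA=0xC180FD54 (w,kernel):
  lvl0: tbl 0x34, slot 3 ⇒ 0x40007 (P1/RW1/US1/PS0)
  lvl1: tbl 0x40, slot 12 ⇒ 0x43007 (P1/RW1/US1/PS0)
  lvl2: tbl 0x43, slot 15 ⇒ 0x6F004 (P0/RW0/US1/PS0)
  ✗ PAGE_NOT_PRESENT  [3 reads]

Access #1 PA: FAULT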